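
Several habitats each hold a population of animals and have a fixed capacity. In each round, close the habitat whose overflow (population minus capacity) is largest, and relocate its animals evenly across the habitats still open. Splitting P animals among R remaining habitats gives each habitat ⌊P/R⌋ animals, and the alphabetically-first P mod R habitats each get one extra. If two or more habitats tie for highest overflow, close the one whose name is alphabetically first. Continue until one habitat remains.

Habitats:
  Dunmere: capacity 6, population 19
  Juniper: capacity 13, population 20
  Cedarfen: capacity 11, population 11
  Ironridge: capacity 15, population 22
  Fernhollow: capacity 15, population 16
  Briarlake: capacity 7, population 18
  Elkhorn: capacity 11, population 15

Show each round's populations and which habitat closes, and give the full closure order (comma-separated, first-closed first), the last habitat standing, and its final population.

Round 1: Briarlake=18 Cedarfen=11 Dunmere=19 Elkhorn=15 Fernhollow=16 Ironridge=22 Juniper=20 → close Dunmere (overflow 13)
  19÷6 = 3 each, +1 to first 1
Round 2: Briarlake=22 Cedarfen=14 Elkhorn=18 Fernhollow=19 Ironridge=25 Juniper=23 → close Briarlake (overflow 15)
  22÷5 = 4 each, +1 to first 2
Round 3: Cedarfen=19 Elkhorn=23 Fernhollow=23 Ironridge=29 Juniper=27 → close Ironridge (overflow 14)
  29÷4 = 7 each, +1 to first 1
Round 4: Cedarfen=27 Elkhorn=30 Fernhollow=30 Juniper=34 → close Juniper (overflow 21)
  34÷3 = 11 each, +1 to first 1
Round 5: Cedarfen=39 Elkhorn=41 Fernhollow=41 → close Elkhorn (overflow 30)
  41÷2 = 20 each, +1 to first 1
Round 6: Cedarfen=60 Fernhollow=61 → close Cedarfen (overflow 49)
  60÷1 = 60 each, +1 to first 0

Closure order: Dunmere, Briarlake, Ironridge, Juniper, Elkhorn, Cedarfen
Last habitat: Fernhollow with 121 animals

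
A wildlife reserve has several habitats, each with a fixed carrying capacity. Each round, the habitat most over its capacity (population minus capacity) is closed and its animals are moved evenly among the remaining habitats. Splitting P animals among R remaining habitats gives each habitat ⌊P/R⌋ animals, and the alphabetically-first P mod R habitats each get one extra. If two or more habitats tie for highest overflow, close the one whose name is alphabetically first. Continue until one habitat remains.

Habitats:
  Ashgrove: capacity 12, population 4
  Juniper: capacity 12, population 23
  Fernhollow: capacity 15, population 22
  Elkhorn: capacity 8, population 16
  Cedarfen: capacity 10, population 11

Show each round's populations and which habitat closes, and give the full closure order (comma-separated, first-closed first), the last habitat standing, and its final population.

Closure order: Juniper, Elkhorn, Fernhollow, Cedarfen
Last habitat: Ashgrove with 76 animals

Round 1: Ashgrove=4 Cedarfen=11 Elkhorn=16 Fernhollow=22 Juniper=23 → close Juniper (overflow 11)
  23÷4 = 5 each, +1 to first 3
Round 2: Ashgrove=10 Cedarfen=17 Elkhorn=22 Fernhollow=27 → close Elkhorn (overflow 14)
  22÷3 = 7 each, +1 to first 1
Round 3: Ashgrove=18 Cedarfen=24 Fernhollow=34 → close Fernhollow (overflow 19)
  34÷2 = 17 each, +1 to first 0
Round 4: Ashgrove=35 Cedarfen=41 → close Cedarfen (overflow 31)
  41÷1 = 41 each, +1 to first 0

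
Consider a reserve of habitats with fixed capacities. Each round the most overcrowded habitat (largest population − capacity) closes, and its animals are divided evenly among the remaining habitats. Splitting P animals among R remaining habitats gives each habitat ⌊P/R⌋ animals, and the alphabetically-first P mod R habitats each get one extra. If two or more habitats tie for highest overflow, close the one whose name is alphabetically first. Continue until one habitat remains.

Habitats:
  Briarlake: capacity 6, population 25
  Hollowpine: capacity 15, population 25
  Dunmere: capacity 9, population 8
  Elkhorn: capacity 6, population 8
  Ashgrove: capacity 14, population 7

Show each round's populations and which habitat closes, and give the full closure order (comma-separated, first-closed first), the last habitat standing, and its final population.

Round 1: Ashgrove=7 Briarlake=25 Dunmere=8 Elkhorn=8 Hollowpine=25 → close Briarlake (overflow 19)
  25÷4 = 6 each, +1 to first 1
Round 2: Ashgrove=14 Dunmere=14 Elkhorn=14 Hollowpine=31 → close Hollowpine (overflow 16)
  31÷3 = 10 each, +1 to first 1
Round 3: Ashgrove=25 Dunmere=24 Elkhorn=24 → close Elkhorn (overflow 18)
  24÷2 = 12 each, +1 to first 0
Round 4: Ashgrove=37 Dunmere=36 → close Dunmere (overflow 27)
  36÷1 = 36 each, +1 to first 0

Closure order: Briarlake, Hollowpine, Elkhorn, Dunmere
Last habitat: Ashgrove with 73 animals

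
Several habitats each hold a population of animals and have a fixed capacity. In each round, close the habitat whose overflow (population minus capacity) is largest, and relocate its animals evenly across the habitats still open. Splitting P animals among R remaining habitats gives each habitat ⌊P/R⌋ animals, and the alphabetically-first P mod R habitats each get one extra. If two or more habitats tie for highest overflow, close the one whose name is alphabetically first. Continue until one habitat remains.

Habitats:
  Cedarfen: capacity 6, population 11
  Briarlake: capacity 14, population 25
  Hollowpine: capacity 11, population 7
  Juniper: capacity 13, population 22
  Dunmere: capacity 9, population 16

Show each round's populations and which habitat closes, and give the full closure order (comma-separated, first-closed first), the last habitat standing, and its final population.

Round 1: Briarlake=25 Cedarfen=11 Dunmere=16 Hollowpine=7 Juniper=22 → close Briarlake (overflow 11)
  25÷4 = 6 each, +1 to first 1
Round 2: Cedarfen=18 Dunmere=22 Hollowpine=13 Juniper=28 → close Juniper (overflow 15)
  28÷3 = 9 each, +1 to first 1
Round 3: Cedarfen=28 Dunmere=31 Hollowpine=22 → close Cedarfen (overflow 22)
  28÷2 = 14 each, +1 to first 0
Round 4: Dunmere=45 Hollowpine=36 → close Dunmere (overflow 36)
  45÷1 = 45 each, +1 to first 0

Closure order: Briarlake, Juniper, Cedarfen, Dunmere
Last habitat: Hollowpine with 81 animals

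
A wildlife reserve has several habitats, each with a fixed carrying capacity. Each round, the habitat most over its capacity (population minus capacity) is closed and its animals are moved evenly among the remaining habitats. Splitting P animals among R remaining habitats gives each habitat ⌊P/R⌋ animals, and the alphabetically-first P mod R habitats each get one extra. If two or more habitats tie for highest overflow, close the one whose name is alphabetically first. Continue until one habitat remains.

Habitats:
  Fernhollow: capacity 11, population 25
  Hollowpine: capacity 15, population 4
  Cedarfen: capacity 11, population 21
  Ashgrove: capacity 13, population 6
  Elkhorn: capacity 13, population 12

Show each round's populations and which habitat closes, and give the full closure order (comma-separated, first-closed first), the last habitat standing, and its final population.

Closure order: Fernhollow, Cedarfen, Elkhorn, Ashgrove
Last habitat: Hollowpine with 68 animals

Round 1: Ashgrove=6 Cedarfen=21 Elkhorn=12 Fernhollow=25 Hollowpine=4 → close Fernhollow (overflow 14)
  25÷4 = 6 each, +1 to first 1
Round 2: Ashgrove=13 Cedarfen=27 Elkhorn=18 Hollowpine=10 → close Cedarfen (overflow 16)
  27÷3 = 9 each, +1 to first 0
Round 3: Ashgrove=22 Elkhorn=27 Hollowpine=19 → close Elkhorn (overflow 14)
  27÷2 = 13 each, +1 to first 1
Round 4: Ashgrove=36 Hollowpine=32 → close Ashgrove (overflow 23)
  36÷1 = 36 each, +1 to first 0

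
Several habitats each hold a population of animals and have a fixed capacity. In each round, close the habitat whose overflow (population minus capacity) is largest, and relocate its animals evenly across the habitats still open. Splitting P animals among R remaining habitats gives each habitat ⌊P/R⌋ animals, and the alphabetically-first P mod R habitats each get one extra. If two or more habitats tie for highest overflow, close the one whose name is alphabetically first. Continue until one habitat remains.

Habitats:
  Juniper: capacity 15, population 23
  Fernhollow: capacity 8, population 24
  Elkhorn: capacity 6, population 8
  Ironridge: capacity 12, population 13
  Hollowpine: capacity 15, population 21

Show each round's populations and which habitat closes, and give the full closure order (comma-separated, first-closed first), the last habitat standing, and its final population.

Round 1: Elkhorn=8 Fernhollow=24 Hollowpine=21 Ironridge=13 Juniper=23 → close Fernhollow (overflow 16)
  24÷4 = 6 each, +1 to first 0
Round 2: Elkhorn=14 Hollowpine=27 Ironridge=19 Juniper=29 → close Juniper (overflow 14)
  29÷3 = 9 each, +1 to first 2
Round 3: Elkhorn=24 Hollowpine=37 Ironridge=28 → close Hollowpine (overflow 22)
  37÷2 = 18 each, +1 to first 1
Round 4: Elkhorn=43 Ironridge=46 → close Elkhorn (overflow 37)
  43÷1 = 43 each, +1 to first 0

Closure order: Fernhollow, Juniper, Hollowpine, Elkhorn
Last habitat: Ironridge with 89 animals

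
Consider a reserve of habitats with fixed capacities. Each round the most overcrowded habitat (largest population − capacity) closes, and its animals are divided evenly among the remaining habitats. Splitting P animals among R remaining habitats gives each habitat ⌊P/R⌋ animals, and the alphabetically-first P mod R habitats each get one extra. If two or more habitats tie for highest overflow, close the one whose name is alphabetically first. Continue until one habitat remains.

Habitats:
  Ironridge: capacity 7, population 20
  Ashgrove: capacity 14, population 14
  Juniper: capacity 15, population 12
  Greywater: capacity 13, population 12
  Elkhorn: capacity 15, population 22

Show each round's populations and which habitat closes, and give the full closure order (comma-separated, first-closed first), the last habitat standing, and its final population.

Round 1: Ashgrove=14 Elkhorn=22 Greywater=12 Ironridge=20 Juniper=12 → close Ironridge (overflow 13)
  20÷4 = 5 each, +1 to first 0
Round 2: Ashgrove=19 Elkhorn=27 Greywater=17 Juniper=17 → close Elkhorn (overflow 12)
  27÷3 = 9 each, +1 to first 0
Round 3: Ashgrove=28 Greywater=26 Juniper=26 → close Ashgrove (overflow 14)
  28÷2 = 14 each, +1 to first 0
Round 4: Greywater=40 Juniper=40 → close Greywater (overflow 27)
  40÷1 = 40 each, +1 to first 0

Closure order: Ironridge, Elkhorn, Ashgrove, Greywater
Last habitat: Juniper with 80 animals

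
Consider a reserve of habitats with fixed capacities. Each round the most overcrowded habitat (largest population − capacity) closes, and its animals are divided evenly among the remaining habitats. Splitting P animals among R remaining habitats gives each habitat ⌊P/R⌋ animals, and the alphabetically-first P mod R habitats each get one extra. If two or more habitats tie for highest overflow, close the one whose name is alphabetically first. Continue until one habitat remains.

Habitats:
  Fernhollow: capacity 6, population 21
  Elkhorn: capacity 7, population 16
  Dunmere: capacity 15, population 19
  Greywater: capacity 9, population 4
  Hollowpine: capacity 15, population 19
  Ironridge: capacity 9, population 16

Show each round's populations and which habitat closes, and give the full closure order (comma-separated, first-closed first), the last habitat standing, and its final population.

Round 1: Dunmere=19 Elkhorn=16 Fernhollow=21 Greywater=4 Hollowpine=19 Ironridge=16 → close Fernhollow (overflow 15)
  21÷5 = 4 each, +1 to first 1
Round 2: Dunmere=24 Elkhorn=20 Greywater=8 Hollowpine=23 Ironridge=20 → close Elkhorn (overflow 13)
  20÷4 = 5 each, +1 to first 0
Round 3: Dunmere=29 Greywater=13 Hollowpine=28 Ironridge=25 → close Ironridge (overflow 16)
  25÷3 = 8 each, +1 to first 1
Round 4: Dunmere=38 Greywater=21 Hollowpine=36 → close Dunmere (overflow 23)
  38÷2 = 19 each, +1 to first 0
Round 5: Greywater=40 Hollowpine=55 → close Hollowpine (overflow 40)
  55÷1 = 55 each, +1 to first 0

Closure order: Fernhollow, Elkhorn, Ironridge, Dunmere, Hollowpine
Last habitat: Greywater with 95 animals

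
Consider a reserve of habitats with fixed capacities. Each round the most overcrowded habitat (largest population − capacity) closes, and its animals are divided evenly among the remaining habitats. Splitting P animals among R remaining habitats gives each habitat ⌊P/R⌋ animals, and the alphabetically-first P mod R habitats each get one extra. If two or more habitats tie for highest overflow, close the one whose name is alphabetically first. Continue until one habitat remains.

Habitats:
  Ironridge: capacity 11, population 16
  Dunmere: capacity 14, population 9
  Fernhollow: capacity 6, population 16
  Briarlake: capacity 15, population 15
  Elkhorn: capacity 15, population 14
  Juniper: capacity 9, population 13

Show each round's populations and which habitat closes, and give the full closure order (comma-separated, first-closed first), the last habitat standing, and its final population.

Round 1: Briarlake=15 Dunmere=9 Elkhorn=14 Fernhollow=16 Ironridge=16 Juniper=13 → close Fernhollow (overflow 10)
  16÷5 = 3 each, +1 to first 1
Round 2: Briarlake=19 Dunmere=12 Elkhorn=17 Ironridge=19 Juniper=16 → close Ironridge (overflow 8)
  19÷4 = 4 each, +1 to first 3
Round 3: Briarlake=24 Dunmere=17 Elkhorn=22 Juniper=20 → close Juniper (overflow 11)
  20÷3 = 6 each, +1 to first 2
Round 4: Briarlake=31 Dunmere=24 Elkhorn=28 → close Briarlake (overflow 16)
  31÷2 = 15 each, +1 to first 1
Round 5: Dunmere=40 Elkhorn=43 → close Elkhorn (overflow 28)
  43÷1 = 43 each, +1 to first 0

Closure order: Fernhollow, Ironridge, Juniper, Briarlake, Elkhorn
Last habitat: Dunmere with 83 animals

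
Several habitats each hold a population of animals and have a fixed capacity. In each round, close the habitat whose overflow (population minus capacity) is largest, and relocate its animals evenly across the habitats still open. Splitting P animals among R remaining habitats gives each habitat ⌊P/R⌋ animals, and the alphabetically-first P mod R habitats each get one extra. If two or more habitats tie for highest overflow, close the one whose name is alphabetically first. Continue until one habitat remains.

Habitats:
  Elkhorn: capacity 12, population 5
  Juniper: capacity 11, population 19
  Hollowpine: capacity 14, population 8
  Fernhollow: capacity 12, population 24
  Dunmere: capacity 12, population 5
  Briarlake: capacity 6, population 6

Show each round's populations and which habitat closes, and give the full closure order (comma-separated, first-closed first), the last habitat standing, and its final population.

Round 1: Briarlake=6 Dunmere=5 Elkhorn=5 Fernhollow=24 Hollowpine=8 Juniper=19 → close Fernhollow (overflow 12)
  24÷5 = 4 each, +1 to first 4
Round 2: Briarlake=11 Dunmere=10 Elkhorn=10 Hollowpine=13 Juniper=23 → close Juniper (overflow 12)
  23÷4 = 5 each, +1 to first 3
Round 3: Briarlake=17 Dunmere=16 Elkhorn=16 Hollowpine=18 → close Briarlake (overflow 11)
  17÷3 = 5 each, +1 to first 2
Round 4: Dunmere=22 Elkhorn=22 Hollowpine=23 → close Dunmere (overflow 10)
  22÷2 = 11 each, +1 to first 0
Round 5: Elkhorn=33 Hollowpine=34 → close Elkhorn (overflow 21)
  33÷1 = 33 each, +1 to first 0

Closure order: Fernhollow, Juniper, Briarlake, Dunmere, Elkhorn
Last habitat: Hollowpine with 67 animals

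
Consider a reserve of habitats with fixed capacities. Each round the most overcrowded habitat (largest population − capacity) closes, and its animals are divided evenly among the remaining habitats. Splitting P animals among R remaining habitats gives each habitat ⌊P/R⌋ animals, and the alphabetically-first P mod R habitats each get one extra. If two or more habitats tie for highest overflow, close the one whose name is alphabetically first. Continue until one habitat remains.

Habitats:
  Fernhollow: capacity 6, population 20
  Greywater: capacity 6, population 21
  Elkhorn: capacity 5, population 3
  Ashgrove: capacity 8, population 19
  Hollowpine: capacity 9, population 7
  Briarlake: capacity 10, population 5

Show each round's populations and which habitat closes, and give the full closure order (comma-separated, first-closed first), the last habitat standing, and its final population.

Round 1: Ashgrove=19 Briarlake=5 Elkhorn=3 Fernhollow=20 Greywater=21 Hollowpine=7 → close Greywater (overflow 15)
  21÷5 = 4 each, +1 to first 1
Round 2: Ashgrove=24 Briarlake=9 Elkhorn=7 Fernhollow=24 Hollowpine=11 → close Fernhollow (overflow 18)
  24÷4 = 6 each, +1 to first 0
Round 3: Ashgrove=30 Briarlake=15 Elkhorn=13 Hollowpine=17 → close Ashgrove (overflow 22)
  30÷3 = 10 each, +1 to first 0
Round 4: Briarlake=25 Elkhorn=23 Hollowpine=27 → close Elkhorn (overflow 18)
  23÷2 = 11 each, +1 to first 1
Round 5: Briarlake=37 Hollowpine=38 → close Hollowpine (overflow 29)
  38÷1 = 38 each, +1 to first 0

Closure order: Greywater, Fernhollow, Ashgrove, Elkhorn, Hollowpine
Last habitat: Briarlake with 75 animals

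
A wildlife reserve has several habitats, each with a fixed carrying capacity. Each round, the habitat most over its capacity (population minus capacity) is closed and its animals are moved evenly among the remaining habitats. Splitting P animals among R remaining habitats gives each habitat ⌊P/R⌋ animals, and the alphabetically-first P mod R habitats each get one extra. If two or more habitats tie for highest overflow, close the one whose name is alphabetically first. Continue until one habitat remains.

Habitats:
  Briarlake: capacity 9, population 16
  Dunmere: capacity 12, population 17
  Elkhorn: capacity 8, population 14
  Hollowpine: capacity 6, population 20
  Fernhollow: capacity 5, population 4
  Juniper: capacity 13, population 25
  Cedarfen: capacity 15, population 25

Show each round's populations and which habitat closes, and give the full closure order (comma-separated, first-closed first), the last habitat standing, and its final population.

Closure order: Hollowpine, Juniper, Cedarfen, Briarlake, Dunmere, Elkhorn
Last habitat: Fernhollow with 121 animals

Round 1: Briarlake=16 Cedarfen=25 Dunmere=17 Elkhorn=14 Fernhollow=4 Hollowpine=20 Juniper=25 → close Hollowpine (overflow 14)
  20÷6 = 3 each, +1 to first 2
Round 2: Briarlake=20 Cedarfen=29 Dunmere=20 Elkhorn=17 Fernhollow=7 Juniper=28 → close Juniper (overflow 15)
  28÷5 = 5 each, +1 to first 3
Round 3: Briarlake=26 Cedarfen=35 Dunmere=26 Elkhorn=22 Fernhollow=12 → close Cedarfen (overflow 20)
  35÷4 = 8 each, +1 to first 3
Round 4: Briarlake=35 Dunmere=35 Elkhorn=31 Fernhollow=20 → close Briarlake (overflow 26)
  35÷3 = 11 each, +1 to first 2
Round 5: Dunmere=47 Elkhorn=43 Fernhollow=31 → close Dunmere (overflow 35)
  47÷2 = 23 each, +1 to first 1
Round 6: Elkhorn=67 Fernhollow=54 → close Elkhorn (overflow 59)
  67÷1 = 67 each, +1 to first 0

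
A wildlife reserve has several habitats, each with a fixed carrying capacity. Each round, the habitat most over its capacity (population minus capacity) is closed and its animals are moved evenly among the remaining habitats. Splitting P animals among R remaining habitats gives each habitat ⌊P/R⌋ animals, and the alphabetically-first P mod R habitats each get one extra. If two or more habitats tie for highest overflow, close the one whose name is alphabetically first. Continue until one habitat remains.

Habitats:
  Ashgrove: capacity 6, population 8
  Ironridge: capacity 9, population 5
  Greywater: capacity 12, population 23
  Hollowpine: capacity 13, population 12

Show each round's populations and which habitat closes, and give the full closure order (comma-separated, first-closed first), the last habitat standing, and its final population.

Closure order: Greywater, Ashgrove, Hollowpine
Last habitat: Ironridge with 48 animals

Round 1: Ashgrove=8 Greywater=23 Hollowpine=12 Ironridge=5 → close Greywater (overflow 11)
  23÷3 = 7 each, +1 to first 2
Round 2: Ashgrove=16 Hollowpine=20 Ironridge=12 → close Ashgrove (overflow 10)
  16÷2 = 8 each, +1 to first 0
Round 3: Hollowpine=28 Ironridge=20 → close Hollowpine (overflow 15)
  28÷1 = 28 each, +1 to first 0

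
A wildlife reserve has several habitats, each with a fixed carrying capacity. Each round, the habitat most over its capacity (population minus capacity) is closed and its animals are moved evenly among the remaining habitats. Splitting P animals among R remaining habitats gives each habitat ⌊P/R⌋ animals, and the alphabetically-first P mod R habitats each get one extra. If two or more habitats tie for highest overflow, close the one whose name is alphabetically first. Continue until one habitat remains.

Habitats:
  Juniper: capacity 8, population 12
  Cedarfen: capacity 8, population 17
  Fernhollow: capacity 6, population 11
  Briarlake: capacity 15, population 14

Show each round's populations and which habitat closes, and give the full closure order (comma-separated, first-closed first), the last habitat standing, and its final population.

Closure order: Cedarfen, Fernhollow, Juniper
Last habitat: Briarlake with 54 animals

Round 1: Briarlake=14 Cedarfen=17 Fernhollow=11 Juniper=12 → close Cedarfen (overflow 9)
  17÷3 = 5 each, +1 to first 2
Round 2: Briarlake=20 Fernhollow=17 Juniper=17 → close Fernhollow (overflow 11)
  17÷2 = 8 each, +1 to first 1
Round 3: Briarlake=29 Juniper=25 → close Juniper (overflow 17)
  25÷1 = 25 each, +1 to first 0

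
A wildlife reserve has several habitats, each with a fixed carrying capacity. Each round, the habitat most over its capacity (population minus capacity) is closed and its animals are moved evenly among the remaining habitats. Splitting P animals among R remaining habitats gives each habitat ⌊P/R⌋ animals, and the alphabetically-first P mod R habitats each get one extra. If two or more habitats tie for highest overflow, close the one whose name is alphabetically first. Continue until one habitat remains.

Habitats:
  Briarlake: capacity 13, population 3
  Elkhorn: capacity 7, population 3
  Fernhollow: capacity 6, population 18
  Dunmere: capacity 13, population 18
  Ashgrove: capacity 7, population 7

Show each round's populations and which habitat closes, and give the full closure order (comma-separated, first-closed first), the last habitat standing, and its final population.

Round 1: Ashgrove=7 Briarlake=3 Dunmere=18 Elkhorn=3 Fernhollow=18 → close Fernhollow (overflow 12)
  18÷4 = 4 each, +1 to first 2
Round 2: Ashgrove=12 Briarlake=8 Dunmere=22 Elkhorn=7 → close Dunmere (overflow 9)
  22÷3 = 7 each, +1 to first 1
Round 3: Ashgrove=20 Briarlake=15 Elkhorn=14 → close Ashgrove (overflow 13)
  20÷2 = 10 each, +1 to first 0
Round 4: Briarlake=25 Elkhorn=24 → close Elkhorn (overflow 17)
  24÷1 = 24 each, +1 to first 0

Closure order: Fernhollow, Dunmere, Ashgrove, Elkhorn
Last habitat: Briarlake with 49 animals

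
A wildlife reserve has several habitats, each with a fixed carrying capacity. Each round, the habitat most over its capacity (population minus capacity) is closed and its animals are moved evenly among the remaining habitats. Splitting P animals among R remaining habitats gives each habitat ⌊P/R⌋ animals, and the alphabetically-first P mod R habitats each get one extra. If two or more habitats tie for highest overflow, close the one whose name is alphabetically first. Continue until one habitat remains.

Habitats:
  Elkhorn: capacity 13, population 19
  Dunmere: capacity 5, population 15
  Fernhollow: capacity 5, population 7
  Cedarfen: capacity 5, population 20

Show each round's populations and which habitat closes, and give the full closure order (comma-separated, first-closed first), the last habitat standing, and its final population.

Round 1: Cedarfen=20 Dunmere=15 Elkhorn=19 Fernhollow=7 → close Cedarfen (overflow 15)
  20÷3 = 6 each, +1 to first 2
Round 2: Dunmere=22 Elkhorn=26 Fernhollow=13 → close Dunmere (overflow 17)
  22÷2 = 11 each, +1 to first 0
Round 3: Elkhorn=37 Fernhollow=24 → close Elkhorn (overflow 24)
  37÷1 = 37 each, +1 to first 0

Closure order: Cedarfen, Dunmere, Elkhorn
Last habitat: Fernhollow with 61 animals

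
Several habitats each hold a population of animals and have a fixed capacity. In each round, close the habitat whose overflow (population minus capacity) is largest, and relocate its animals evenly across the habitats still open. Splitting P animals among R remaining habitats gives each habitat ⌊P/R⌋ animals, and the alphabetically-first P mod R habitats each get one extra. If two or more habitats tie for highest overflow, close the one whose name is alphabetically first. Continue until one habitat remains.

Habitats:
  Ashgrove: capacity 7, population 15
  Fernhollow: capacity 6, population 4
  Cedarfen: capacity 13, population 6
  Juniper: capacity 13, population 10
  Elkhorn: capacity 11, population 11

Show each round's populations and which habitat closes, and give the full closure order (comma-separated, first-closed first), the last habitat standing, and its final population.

Round 1: Ashgrove=15 Cedarfen=6 Elkhorn=11 Fernhollow=4 Juniper=10 → close Ashgrove (overflow 8)
  15÷4 = 3 each, +1 to first 3
Round 2: Cedarfen=10 Elkhorn=15 Fernhollow=8 Juniper=13 → close Elkhorn (overflow 4)
  15÷3 = 5 each, +1 to first 0
Round 3: Cedarfen=15 Fernhollow=13 Juniper=18 → close Fernhollow (overflow 7)
  13÷2 = 6 each, +1 to first 1
Round 4: Cedarfen=22 Juniper=24 → close Juniper (overflow 11)
  24÷1 = 24 each, +1 to first 0

Closure order: Ashgrove, Elkhorn, Fernhollow, Juniper
Last habitat: Cedarfen with 46 animals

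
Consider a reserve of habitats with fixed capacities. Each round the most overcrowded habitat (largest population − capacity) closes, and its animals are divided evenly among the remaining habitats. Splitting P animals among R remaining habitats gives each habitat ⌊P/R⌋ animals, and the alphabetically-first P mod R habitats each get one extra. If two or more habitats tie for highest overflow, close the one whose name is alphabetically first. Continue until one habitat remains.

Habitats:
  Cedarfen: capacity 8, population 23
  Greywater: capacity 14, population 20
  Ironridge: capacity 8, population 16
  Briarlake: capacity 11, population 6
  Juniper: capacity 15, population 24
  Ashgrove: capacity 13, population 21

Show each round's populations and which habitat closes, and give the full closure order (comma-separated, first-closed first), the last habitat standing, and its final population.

Round 1: Ashgrove=21 Briarlake=6 Cedarfen=23 Greywater=20 Ironridge=16 Juniper=24 → close Cedarfen (overflow 15)
  23÷5 = 4 each, +1 to first 3
Round 2: Ashgrove=26 Briarlake=11 Greywater=25 Ironridge=20 Juniper=28 → close Ashgrove (overflow 13)
  26÷4 = 6 each, +1 to first 2
Round 3: Briarlake=18 Greywater=32 Ironridge=26 Juniper=34 → close Juniper (overflow 19)
  34÷3 = 11 each, +1 to first 1
Round 4: Briarlake=30 Greywater=43 Ironridge=37 → close Greywater (overflow 29)
  43÷2 = 21 each, +1 to first 1
Round 5: Briarlake=52 Ironridge=58 → close Ironridge (overflow 50)
  58÷1 = 58 each, +1 to first 0

Closure order: Cedarfen, Ashgrove, Juniper, Greywater, Ironridge
Last habitat: Briarlake with 110 animals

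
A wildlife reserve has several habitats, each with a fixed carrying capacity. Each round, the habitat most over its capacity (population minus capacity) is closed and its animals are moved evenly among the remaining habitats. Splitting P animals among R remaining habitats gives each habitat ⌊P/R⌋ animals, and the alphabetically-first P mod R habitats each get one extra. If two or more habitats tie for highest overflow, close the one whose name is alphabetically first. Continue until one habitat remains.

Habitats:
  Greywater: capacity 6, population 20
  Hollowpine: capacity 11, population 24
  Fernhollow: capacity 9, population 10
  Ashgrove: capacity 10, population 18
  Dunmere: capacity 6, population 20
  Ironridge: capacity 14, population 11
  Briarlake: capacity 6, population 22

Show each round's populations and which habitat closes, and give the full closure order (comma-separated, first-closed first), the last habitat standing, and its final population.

Round 1: Ashgrove=18 Briarlake=22 Dunmere=20 Fernhollow=10 Greywater=20 Hollowpine=24 Ironridge=11 → close Briarlake (overflow 16)
  22÷6 = 3 each, +1 to first 4
Round 2: Ashgrove=22 Dunmere=24 Fernhollow=14 Greywater=24 Hollowpine=27 Ironridge=14 → close Dunmere (overflow 18)
  24÷5 = 4 each, +1 to first 4
Round 3: Ashgrove=27 Fernhollow=19 Greywater=29 Hollowpine=32 Ironridge=18 → close Greywater (overflow 23)
  29÷4 = 7 each, +1 to first 1
Round 4: Ashgrove=35 Fernhollow=26 Hollowpine=39 Ironridge=25 → close Hollowpine (overflow 28)
  39÷3 = 13 each, +1 to first 0
Round 5: Ashgrove=48 Fernhollow=39 Ironridge=38 → close Ashgrove (overflow 38)
  48÷2 = 24 each, +1 to first 0
Round 6: Fernhollow=63 Ironridge=62 → close Fernhollow (overflow 54)
  63÷1 = 63 each, +1 to first 0

Closure order: Briarlake, Dunmere, Greywater, Hollowpine, Ashgrove, Fernhollow
Last habitat: Ironridge with 125 animals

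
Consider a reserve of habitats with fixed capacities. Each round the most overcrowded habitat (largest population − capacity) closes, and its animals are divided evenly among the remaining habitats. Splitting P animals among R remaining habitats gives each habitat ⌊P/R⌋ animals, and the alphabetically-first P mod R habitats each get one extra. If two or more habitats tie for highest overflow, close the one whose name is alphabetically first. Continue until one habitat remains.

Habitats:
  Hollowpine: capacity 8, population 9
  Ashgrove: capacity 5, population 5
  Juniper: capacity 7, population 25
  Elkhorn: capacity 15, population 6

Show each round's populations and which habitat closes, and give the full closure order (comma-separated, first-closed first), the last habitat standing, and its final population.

Round 1: Ashgrove=5 Elkhorn=6 Hollowpine=9 Juniper=25 → close Juniper (overflow 18)
  25÷3 = 8 each, +1 to first 1
Round 2: Ashgrove=14 Elkhorn=14 Hollowpine=17 → close Ashgrove (overflow 9)
  14÷2 = 7 each, +1 to first 0
Round 3: Elkhorn=21 Hollowpine=24 → close Hollowpine (overflow 16)
  24÷1 = 24 each, +1 to first 0

Closure order: Juniper, Ashgrove, Hollowpine
Last habitat: Elkhorn with 45 animals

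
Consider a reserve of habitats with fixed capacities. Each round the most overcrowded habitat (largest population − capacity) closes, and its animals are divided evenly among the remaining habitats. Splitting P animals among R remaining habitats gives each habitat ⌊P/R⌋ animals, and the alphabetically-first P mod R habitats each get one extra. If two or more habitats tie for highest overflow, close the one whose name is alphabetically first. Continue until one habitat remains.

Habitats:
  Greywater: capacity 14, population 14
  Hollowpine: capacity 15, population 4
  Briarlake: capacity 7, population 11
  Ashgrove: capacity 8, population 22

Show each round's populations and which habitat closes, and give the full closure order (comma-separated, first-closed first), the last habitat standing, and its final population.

Round 1: Ashgrove=22 Briarlake=11 Greywater=14 Hollowpine=4 → close Ashgrove (overflow 14)
  22÷3 = 7 each, +1 to first 1
Round 2: Briarlake=19 Greywater=21 Hollowpine=11 → close Briarlake (overflow 12)
  19÷2 = 9 each, +1 to first 1
Round 3: Greywater=31 Hollowpine=20 → close Greywater (overflow 17)
  31÷1 = 31 each, +1 to first 0

Closure order: Ashgrove, Briarlake, Greywater
Last habitat: Hollowpine with 51 animals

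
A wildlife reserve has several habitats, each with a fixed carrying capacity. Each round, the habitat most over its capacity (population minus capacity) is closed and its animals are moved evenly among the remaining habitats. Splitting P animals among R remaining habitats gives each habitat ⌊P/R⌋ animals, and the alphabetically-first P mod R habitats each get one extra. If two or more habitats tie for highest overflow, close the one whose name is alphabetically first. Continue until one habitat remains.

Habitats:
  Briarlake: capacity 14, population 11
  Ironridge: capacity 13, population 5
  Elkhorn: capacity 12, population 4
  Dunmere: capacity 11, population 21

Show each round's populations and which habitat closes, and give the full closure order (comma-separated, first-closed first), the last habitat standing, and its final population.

Closure order: Dunmere, Briarlake, Elkhorn
Last habitat: Ironridge with 41 animals

Round 1: Briarlake=11 Dunmere=21 Elkhorn=4 Ironridge=5 → close Dunmere (overflow 10)
  21÷3 = 7 each, +1 to first 0
Round 2: Briarlake=18 Elkhorn=11 Ironridge=12 → close Briarlake (overflow 4)
  18÷2 = 9 each, +1 to first 0
Round 3: Elkhorn=20 Ironridge=21 → close Elkhorn (overflow 8)
  20÷1 = 20 each, +1 to first 0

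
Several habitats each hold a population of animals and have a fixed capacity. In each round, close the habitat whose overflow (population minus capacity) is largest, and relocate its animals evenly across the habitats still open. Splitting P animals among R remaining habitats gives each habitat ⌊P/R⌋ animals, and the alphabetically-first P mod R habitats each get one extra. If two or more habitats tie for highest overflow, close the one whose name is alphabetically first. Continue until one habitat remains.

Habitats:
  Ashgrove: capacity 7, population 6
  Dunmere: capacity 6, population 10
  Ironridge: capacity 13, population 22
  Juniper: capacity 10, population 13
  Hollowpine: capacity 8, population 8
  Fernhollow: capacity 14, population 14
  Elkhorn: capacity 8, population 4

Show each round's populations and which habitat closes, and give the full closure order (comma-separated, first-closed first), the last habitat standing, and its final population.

Round 1: Ashgrove=6 Dunmere=10 Elkhorn=4 Fernhollow=14 Hollowpine=8 Ironridge=22 Juniper=13 → close Ironridge (overflow 9)
  22÷6 = 3 each, +1 to first 4
Round 2: Ashgrove=10 Dunmere=14 Elkhorn=8 Fernhollow=18 Hollowpine=11 Juniper=16 → close Dunmere (overflow 8)
  14÷5 = 2 each, +1 to first 4
Round 3: Ashgrove=13 Elkhorn=11 Fernhollow=21 Hollowpine=14 Juniper=18 → close Juniper (overflow 8)
  18÷4 = 4 each, +1 to first 2
Round 4: Ashgrove=18 Elkhorn=16 Fernhollow=25 Hollowpine=18 → close Ashgrove (overflow 11)
  18÷3 = 6 each, +1 to first 0
Round 5: Elkhorn=22 Fernhollow=31 Hollowpine=24 → close Fernhollow (overflow 17)
  31÷2 = 15 each, +1 to first 1
Round 6: Elkhorn=38 Hollowpine=39 → close Hollowpine (overflow 31)
  39÷1 = 39 each, +1 to first 0

Closure order: Ironridge, Dunmere, Juniper, Ashgrove, Fernhollow, Hollowpine
Last habitat: Elkhorn with 77 animals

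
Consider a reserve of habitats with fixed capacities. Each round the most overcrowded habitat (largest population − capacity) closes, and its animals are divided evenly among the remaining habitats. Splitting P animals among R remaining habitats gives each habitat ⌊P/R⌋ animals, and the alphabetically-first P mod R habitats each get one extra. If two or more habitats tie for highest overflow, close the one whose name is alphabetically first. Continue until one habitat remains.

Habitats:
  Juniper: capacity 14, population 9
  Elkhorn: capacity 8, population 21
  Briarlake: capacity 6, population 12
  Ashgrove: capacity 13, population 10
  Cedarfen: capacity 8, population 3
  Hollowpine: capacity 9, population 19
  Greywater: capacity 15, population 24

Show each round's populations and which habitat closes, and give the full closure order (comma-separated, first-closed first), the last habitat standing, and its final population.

Closure order: Elkhorn, Hollowpine, Greywater, Briarlake, Ashgrove, Cedarfen
Last habitat: Juniper with 98 animals

Round 1: Ashgrove=10 Briarlake=12 Cedarfen=3 Elkhorn=21 Greywater=24 Hollowpine=19 Juniper=9 → close Elkhorn (overflow 13)
  21÷6 = 3 each, +1 to first 3
Round 2: Ashgrove=14 Briarlake=16 Cedarfen=7 Greywater=27 Hollowpine=22 Juniper=12 → close Hollowpine (overflow 13)
  22÷5 = 4 each, +1 to first 2
Round 3: Ashgrove=19 Briarlake=21 Cedarfen=11 Greywater=31 Juniper=16 → close Greywater (overflow 16)
  31÷4 = 7 each, +1 to first 3
Round 4: Ashgrove=27 Briarlake=29 Cedarfen=19 Juniper=23 → close Briarlake (overflow 23)
  29÷3 = 9 each, +1 to first 2
Round 5: Ashgrove=37 Cedarfen=29 Juniper=32 → close Ashgrove (overflow 24)
  37÷2 = 18 each, +1 to first 1
Round 6: Cedarfen=48 Juniper=50 → close Cedarfen (overflow 40)
  48÷1 = 48 each, +1 to first 0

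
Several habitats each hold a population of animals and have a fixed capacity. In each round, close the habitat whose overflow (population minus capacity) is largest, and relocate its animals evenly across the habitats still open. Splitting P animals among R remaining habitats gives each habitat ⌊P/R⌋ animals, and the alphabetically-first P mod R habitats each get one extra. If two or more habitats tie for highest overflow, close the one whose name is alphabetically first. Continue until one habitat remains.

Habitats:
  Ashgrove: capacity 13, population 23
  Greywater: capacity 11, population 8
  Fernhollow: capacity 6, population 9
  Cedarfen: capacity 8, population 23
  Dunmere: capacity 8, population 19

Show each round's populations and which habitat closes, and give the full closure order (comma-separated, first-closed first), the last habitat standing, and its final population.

Round 1: Ashgrove=23 Cedarfen=23 Dunmere=19 Fernhollow=9 Greywater=8 → close Cedarfen (overflow 15)
  23÷4 = 5 each, +1 to first 3
Round 2: Ashgrove=29 Dunmere=25 Fernhollow=15 Greywater=13 → close Dunmere (overflow 17)
  25÷3 = 8 each, +1 to first 1
Round 3: Ashgrove=38 Fernhollow=23 Greywater=21 → close Ashgrove (overflow 25)
  38÷2 = 19 each, +1 to first 0
Round 4: Fernhollow=42 Greywater=40 → close Fernhollow (overflow 36)
  42÷1 = 42 each, +1 to first 0

Closure order: Cedarfen, Dunmere, Ashgrove, Fernhollow
Last habitat: Greywater with 82 animals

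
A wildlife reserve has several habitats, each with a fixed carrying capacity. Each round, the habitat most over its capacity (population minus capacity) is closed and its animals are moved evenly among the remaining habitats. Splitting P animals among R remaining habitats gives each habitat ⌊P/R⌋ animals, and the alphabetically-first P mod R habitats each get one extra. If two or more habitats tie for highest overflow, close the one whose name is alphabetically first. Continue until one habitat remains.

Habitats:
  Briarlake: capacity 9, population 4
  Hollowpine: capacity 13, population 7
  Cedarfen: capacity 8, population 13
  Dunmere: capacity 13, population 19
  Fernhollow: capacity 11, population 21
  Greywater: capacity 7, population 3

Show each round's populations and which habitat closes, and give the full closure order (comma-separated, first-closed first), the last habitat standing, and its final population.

Closure order: Fernhollow, Dunmere, Cedarfen, Briarlake, Greywater
Last habitat: Hollowpine with 67 animals

Round 1: Briarlake=4 Cedarfen=13 Dunmere=19 Fernhollow=21 Greywater=3 Hollowpine=7 → close Fernhollow (overflow 10)
  21÷5 = 4 each, +1 to first 1
Round 2: Briarlake=9 Cedarfen=17 Dunmere=23 Greywater=7 Hollowpine=11 → close Dunmere (overflow 10)
  23÷4 = 5 each, +1 to first 3
Round 3: Briarlake=15 Cedarfen=23 Greywater=13 Hollowpine=16 → close Cedarfen (overflow 15)
  23÷3 = 7 each, +1 to first 2
Round 4: Briarlake=23 Greywater=21 Hollowpine=23 → close Briarlake (overflow 14)
  23÷2 = 11 each, +1 to first 1
Round 5: Greywater=33 Hollowpine=34 → close Greywater (overflow 26)
  33÷1 = 33 each, +1 to first 0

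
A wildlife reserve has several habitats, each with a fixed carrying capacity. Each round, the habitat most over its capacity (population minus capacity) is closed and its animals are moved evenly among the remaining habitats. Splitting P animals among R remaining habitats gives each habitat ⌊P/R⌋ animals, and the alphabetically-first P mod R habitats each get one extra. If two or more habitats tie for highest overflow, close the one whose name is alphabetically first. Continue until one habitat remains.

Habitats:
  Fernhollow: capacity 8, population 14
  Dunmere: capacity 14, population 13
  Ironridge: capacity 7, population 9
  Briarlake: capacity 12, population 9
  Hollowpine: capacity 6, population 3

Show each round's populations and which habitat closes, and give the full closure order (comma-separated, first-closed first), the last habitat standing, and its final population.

Round 1: Briarlake=9 Dunmere=13 Fernhollow=14 Hollowpine=3 Ironridge=9 → close Fernhollow (overflow 6)
  14÷4 = 3 each, +1 to first 2
Round 2: Briarlake=13 Dunmere=17 Hollowpine=6 Ironridge=12 → close Ironridge (overflow 5)
  12÷3 = 4 each, +1 to first 0
Round 3: Briarlake=17 Dunmere=21 Hollowpine=10 → close Dunmere (overflow 7)
  21÷2 = 10 each, +1 to first 1
Round 4: Briarlake=28 Hollowpine=20 → close Briarlake (overflow 16)
  28÷1 = 28 each, +1 to first 0

Closure order: Fernhollow, Ironridge, Dunmere, Briarlake
Last habitat: Hollowpine with 48 animals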